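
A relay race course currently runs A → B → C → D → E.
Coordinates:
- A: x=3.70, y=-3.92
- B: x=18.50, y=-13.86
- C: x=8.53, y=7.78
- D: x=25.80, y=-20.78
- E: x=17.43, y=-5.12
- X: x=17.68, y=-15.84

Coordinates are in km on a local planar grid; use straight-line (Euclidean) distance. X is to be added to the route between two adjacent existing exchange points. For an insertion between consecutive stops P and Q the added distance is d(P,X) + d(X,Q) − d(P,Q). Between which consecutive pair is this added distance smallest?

between C and D

Added distance for inserting X between each consecutive pair:
A–B: 2.7 km
B–C: 3.6 km
C–D: 1.5 km
D–E: 2.5 km
Smallest added distance is 1.5 km, inserting between C and D.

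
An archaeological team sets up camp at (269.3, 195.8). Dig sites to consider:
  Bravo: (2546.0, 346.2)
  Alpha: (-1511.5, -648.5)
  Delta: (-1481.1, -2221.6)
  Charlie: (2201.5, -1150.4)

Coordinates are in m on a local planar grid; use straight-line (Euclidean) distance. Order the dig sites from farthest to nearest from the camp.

Distance from the camp at (269.3, 195.8) to each:
Delta (-1481.1, -2221.6): 2984.6 m
Charlie (2201.5, -1150.4): 2354.9 m
Bravo (2546.0, 346.2): 2281.7 m
Alpha (-1511.5, -648.5): 1970.8 m

Delta, Charlie, Bravo, Alpha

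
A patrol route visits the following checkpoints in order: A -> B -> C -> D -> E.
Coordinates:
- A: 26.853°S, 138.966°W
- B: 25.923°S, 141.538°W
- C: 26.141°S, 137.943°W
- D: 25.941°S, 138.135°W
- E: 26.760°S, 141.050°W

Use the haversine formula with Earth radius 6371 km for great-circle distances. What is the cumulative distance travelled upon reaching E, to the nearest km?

970 km

Leg distances:
A→B: 276.3 km  (cumulative 276.3 km)
B→C: 360.0 km  (cumulative 636.3 km)
C→D: 29.4 km  (cumulative 665.6 km)
D→E: 304.4 km  (cumulative 970.0 km)
Cumulative distance at E ≈ 970 km.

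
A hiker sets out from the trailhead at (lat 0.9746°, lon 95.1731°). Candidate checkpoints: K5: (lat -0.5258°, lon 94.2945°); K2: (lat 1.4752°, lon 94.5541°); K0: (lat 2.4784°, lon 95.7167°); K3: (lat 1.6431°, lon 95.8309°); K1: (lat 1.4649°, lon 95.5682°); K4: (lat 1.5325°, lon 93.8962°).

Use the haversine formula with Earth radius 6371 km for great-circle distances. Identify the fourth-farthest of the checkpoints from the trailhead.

Distances from the trailhead ((lat 0.9746°, lon 95.1731°)):
K5: 193.3 km
K0: 177.8 km
K4: 154.9 km
K3: 104.3 km
K2: 88.5 km
K1: 70.0 km
The fourth-farthest is K3 at 104.3 km.

K3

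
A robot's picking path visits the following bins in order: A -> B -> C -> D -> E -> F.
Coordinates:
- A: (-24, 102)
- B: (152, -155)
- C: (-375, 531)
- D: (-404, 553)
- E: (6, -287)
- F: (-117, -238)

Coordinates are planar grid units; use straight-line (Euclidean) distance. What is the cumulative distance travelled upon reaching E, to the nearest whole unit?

2148

Leg distances:
A→B: 311.5  (cumulative 311.5)
B→C: 865.1  (cumulative 1176.5)
C→D: 36.4  (cumulative 1212.9)
D→E: 934.7  (cumulative 2147.7)
Cumulative distance at E ≈ 2148.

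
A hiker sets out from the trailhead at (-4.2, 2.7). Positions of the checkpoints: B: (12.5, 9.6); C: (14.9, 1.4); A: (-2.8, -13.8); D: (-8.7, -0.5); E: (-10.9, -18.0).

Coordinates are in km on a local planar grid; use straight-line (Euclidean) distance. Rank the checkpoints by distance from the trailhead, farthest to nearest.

E, C, B, A, D

Distance from the trailhead at (-4.2, 2.7) to each:
E (-10.9, -18.0): 21.8 km
C (14.9, 1.4): 19.1 km
B (12.5, 9.6): 18.1 km
A (-2.8, -13.8): 16.6 km
D (-8.7, -0.5): 5.5 km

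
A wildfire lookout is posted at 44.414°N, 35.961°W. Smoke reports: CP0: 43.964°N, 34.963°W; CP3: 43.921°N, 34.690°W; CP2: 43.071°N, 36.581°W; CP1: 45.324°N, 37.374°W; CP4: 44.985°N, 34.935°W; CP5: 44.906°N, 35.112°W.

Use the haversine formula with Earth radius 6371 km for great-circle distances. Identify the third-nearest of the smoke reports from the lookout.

Distances from the lookout (44.414°N, 35.961°W):
CP5: 86.6 km
CP0: 94.0 km
CP4: 103.0 km
CP3: 115.2 km
CP1: 150.5 km
CP2: 157.4 km
The third-nearest is CP4 at 103.0 km.

CP4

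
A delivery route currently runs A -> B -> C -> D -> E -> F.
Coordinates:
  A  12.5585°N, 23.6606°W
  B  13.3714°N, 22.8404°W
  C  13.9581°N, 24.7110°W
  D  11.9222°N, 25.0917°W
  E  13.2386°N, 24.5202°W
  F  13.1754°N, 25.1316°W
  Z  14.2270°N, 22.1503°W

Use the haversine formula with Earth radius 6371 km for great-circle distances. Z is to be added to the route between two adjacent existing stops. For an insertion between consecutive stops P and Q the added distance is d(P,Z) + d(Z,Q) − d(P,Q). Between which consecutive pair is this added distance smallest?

between B and C

Added distance for inserting Z between each consecutive pair:
A–B: 241.3 km
B–C: 186.2 km
C–D: 456.5 km
D–E: 528.5 km
E–F: 554.7 km
Smallest added distance is 186.2 km, inserting between B and C.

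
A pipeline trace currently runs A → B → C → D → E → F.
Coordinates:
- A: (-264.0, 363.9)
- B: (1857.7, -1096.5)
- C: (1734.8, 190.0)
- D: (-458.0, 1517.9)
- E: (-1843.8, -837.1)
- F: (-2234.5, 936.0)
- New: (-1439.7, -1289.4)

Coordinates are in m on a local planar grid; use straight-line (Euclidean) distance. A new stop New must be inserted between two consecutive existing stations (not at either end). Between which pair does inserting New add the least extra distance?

Added distance for inserting New between each consecutive pair:
A–B: 2756.0 m
B–C: 5513.0 m
C–D: 3912.8 m
D–E: 848.0 m
E–F: 1154.0 m
Smallest added distance is 848.0 m, inserting between D and E.

between D and E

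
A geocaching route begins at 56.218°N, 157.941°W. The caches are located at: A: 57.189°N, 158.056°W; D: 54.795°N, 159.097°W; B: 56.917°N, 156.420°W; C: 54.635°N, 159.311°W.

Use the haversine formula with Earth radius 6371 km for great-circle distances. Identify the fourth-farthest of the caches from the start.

Distances from the start (56.218°N, 157.941°W):
C: 196.1 km
D: 174.2 km
B: 121.3 km
A: 108.2 km
The fourth-farthest is A at 108.2 km.

A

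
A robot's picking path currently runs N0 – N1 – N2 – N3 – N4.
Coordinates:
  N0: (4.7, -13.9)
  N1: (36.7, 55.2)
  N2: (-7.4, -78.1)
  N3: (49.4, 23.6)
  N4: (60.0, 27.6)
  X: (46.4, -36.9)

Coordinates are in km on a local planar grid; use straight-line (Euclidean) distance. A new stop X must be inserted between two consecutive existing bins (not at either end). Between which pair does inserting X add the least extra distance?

between N2 and N3

Added distance for inserting X between each consecutive pair:
N0–N1: 64.1 km
N1–N2: 20.0 km
N2–N3: 11.9 km
N3–N4: 115.2 km
Smallest added distance is 11.9 km, inserting between N2 and N3.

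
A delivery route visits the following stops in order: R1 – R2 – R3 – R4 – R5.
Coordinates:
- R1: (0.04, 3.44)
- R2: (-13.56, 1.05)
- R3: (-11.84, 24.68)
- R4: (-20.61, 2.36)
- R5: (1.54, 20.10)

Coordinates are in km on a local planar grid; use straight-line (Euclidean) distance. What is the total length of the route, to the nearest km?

90 km

Leg distances:
R1→R2: 13.8 km  (cumulative 13.8 km)
R2→R3: 23.7 km  (cumulative 37.5 km)
R3→R4: 24.0 km  (cumulative 61.5 km)
R4→R5: 28.4 km  (cumulative 89.9 km)
Total route length ≈ 90 km.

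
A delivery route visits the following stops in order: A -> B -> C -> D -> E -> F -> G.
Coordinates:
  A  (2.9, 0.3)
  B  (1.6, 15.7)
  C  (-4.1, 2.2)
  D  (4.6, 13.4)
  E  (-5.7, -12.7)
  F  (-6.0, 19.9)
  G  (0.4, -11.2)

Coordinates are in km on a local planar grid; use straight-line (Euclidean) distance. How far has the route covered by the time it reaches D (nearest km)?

44 km

Leg distances:
A→B: 15.5 km  (cumulative 15.5 km)
B→C: 14.7 km  (cumulative 30.1 km)
C→D: 14.2 km  (cumulative 44.3 km)
Cumulative distance at D ≈ 44 km.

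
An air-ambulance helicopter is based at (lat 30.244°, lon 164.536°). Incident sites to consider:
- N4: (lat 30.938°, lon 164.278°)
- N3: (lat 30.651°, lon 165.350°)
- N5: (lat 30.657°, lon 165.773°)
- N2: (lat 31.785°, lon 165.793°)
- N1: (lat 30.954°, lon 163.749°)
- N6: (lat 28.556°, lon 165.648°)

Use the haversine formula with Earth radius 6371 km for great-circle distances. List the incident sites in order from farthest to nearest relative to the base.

N6, N2, N5, N1, N3, N4

Distances from the base:
N6 (lat 28.556°, lon 165.648°): 216.4 km
N2 (lat 31.785°, lon 165.793°): 209.1 km
N5 (lat 30.657°, lon 165.773°): 127.2 km
N1 (lat 30.954°, lon 163.749°): 109.1 km
N3 (lat 30.651°, lon 165.350°): 90.2 km
N4 (lat 30.938°, lon 164.278°): 81.0 km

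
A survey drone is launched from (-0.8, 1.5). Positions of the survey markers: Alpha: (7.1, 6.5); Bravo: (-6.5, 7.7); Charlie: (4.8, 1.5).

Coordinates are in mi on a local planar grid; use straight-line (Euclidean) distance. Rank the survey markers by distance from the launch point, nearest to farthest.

Computing each straight-line distance from (-0.8, 1.5):
Charlie (4.8, 1.5): 5.6 mi
Bravo (-6.5, 7.7): 8.4 mi
Alpha (7.1, 6.5): 9.3 mi

Charlie, Bravo, Alpha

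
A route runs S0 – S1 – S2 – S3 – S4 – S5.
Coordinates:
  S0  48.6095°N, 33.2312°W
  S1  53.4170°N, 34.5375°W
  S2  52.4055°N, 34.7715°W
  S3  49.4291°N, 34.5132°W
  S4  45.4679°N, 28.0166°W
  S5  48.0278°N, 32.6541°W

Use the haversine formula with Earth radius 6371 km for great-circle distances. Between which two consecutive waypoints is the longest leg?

S3–S4

Leg distances:
S0→S1: 542.3 km
S1→S2: 113.6 km
S2→S3: 331.5 km
S3→S4: 657.3 km
S4→S5: 453.6 km
The longest leg is S3–S4 at 657.3 km.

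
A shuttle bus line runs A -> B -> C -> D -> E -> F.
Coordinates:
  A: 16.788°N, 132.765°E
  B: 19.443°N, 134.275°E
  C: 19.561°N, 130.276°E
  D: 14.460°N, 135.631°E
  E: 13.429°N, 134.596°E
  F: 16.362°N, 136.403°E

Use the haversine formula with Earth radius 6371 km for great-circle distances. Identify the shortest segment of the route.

Leg distances:
A→B: 335.6 km
B→C: 419.4 km
C→D: 803.5 km
D→E: 160.1 km
E→F: 379.6 km
The shortest leg is D–E at 160.1 km.

D–E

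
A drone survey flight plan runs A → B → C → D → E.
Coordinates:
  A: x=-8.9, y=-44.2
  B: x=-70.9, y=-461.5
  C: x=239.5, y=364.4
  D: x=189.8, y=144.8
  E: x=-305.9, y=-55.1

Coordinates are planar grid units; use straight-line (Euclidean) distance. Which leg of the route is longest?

B–C

Leg distances:
A→B: 421.9
B→C: 882.3
C→D: 225.2
D→E: 534.5
The longest leg is B–C at 882.3.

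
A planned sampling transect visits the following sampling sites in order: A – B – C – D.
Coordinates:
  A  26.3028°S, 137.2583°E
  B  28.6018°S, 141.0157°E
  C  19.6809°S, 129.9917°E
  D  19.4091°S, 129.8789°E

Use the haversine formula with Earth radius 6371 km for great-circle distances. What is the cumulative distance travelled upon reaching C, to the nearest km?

1944 km

Leg distances:
A→B: 450.3 km  (cumulative 450.3 km)
B→C: 1493.5 km  (cumulative 1943.8 km)
Cumulative distance at C ≈ 1944 km.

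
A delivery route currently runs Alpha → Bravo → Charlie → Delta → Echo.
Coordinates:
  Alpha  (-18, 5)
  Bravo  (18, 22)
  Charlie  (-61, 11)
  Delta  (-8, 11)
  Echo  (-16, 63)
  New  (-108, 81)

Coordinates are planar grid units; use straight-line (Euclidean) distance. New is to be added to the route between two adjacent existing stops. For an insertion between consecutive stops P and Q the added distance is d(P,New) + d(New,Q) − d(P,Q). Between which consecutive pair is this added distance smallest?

between Bravo and Charlie

Added distance for inserting New between each consecutive pair:
Alpha–Bravo: 217.1
Bravo–Charlie: 143.7
Charlie–Delta: 153.4
Delta–Echo: 163.2
Smallest added distance is 143.7, inserting between Bravo and Charlie.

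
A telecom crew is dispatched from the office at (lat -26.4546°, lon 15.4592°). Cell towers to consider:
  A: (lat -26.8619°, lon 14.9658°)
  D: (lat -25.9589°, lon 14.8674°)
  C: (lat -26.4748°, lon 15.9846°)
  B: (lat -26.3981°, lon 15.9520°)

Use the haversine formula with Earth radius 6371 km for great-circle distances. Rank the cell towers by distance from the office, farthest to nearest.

Distances from the office:
D (lat -25.9589°, lon 14.8674°): 80.8 km
A (lat -26.8619°, lon 14.9658°): 66.7 km
C (lat -26.4748°, lon 15.9846°): 52.3 km
B (lat -26.3981°, lon 15.9520°): 49.5 km

D, A, C, B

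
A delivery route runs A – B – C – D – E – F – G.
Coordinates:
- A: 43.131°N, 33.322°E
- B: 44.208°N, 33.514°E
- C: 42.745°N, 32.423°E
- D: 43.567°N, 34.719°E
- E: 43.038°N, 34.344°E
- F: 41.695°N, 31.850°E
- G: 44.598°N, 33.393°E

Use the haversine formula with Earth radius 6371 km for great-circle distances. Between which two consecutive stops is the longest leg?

Leg distances:
A→B: 120.7 km
B→C: 185.0 km
C→D: 207.5 km
D→E: 66.2 km
E→F: 253.5 km
F→G: 346.2 km
The longest leg is F–G at 346.2 km.

F–G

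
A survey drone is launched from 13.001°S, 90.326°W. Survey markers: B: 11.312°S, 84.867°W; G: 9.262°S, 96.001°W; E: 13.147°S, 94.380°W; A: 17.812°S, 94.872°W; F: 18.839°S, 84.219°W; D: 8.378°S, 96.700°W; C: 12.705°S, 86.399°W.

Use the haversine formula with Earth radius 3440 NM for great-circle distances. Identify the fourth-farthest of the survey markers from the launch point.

A

Distances from the launch point (13.001°S, 90.326°W):
F: 497.0 NM
D: 467.3 NM
G: 402.6 NM
A: 390.7 NM
B: 336.1 NM
E: 237.2 NM
C: 230.6 NM
The fourth-farthest is A at 390.7 NM.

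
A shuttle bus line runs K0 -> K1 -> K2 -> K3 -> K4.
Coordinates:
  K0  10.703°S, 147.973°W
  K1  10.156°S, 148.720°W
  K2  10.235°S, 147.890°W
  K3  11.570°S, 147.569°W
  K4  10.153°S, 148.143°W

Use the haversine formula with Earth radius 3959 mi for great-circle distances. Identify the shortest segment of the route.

Leg distances:
K0→K1: 63.3 mi
K1→K2: 56.7 mi
K2→K3: 94.8 mi
K3→K4: 105.4 mi
The shortest leg is K1–K2 at 56.7 mi.

K1–K2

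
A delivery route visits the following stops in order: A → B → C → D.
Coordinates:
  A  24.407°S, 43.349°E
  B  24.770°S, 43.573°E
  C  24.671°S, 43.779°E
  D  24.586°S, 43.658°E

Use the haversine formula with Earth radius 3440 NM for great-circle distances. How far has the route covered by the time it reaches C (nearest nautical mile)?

38 NM

Leg distances:
A→B: 25.0 NM  (cumulative 25.0 NM)
B→C: 12.7 NM  (cumulative 37.7 NM)
Cumulative distance at C ≈ 38 NM.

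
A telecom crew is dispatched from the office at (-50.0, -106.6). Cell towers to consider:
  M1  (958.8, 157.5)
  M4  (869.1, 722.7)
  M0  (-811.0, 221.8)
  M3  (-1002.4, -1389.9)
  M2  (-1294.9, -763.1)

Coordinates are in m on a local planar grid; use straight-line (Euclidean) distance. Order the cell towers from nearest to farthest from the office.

M0, M1, M4, M2, M3

Distance from the office at (-50.0, -106.6) to each:
M0 (-811.0, 221.8): 828.8 m
M1 (958.8, 157.5): 1042.8 m
M4 (869.1, 722.7): 1237.9 m
M2 (-1294.9, -763.1): 1407.4 m
M3 (-1002.4, -1389.9): 1598.1 m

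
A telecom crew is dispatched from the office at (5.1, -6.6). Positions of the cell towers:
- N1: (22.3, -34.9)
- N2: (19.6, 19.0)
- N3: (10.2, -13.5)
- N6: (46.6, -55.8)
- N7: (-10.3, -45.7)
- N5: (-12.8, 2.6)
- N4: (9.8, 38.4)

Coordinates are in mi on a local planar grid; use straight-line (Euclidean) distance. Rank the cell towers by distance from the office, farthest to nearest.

N6, N4, N7, N1, N2, N5, N3

Distance from the office at (5.1, -6.6) to each:
N6 (46.6, -55.8): 64.4 mi
N4 (9.8, 38.4): 45.2 mi
N7 (-10.3, -45.7): 42.0 mi
N1 (22.3, -34.9): 33.1 mi
N2 (19.6, 19.0): 29.4 mi
N5 (-12.8, 2.6): 20.1 mi
N3 (10.2, -13.5): 8.6 mi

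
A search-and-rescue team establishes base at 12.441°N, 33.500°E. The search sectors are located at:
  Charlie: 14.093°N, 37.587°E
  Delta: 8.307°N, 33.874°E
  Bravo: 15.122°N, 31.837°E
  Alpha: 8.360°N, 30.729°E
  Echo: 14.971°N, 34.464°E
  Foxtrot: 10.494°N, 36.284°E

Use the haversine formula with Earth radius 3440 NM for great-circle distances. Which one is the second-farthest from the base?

Charlie

Distance to each, sorted:
Alpha: 294.6 NM
Charlie: 258.6 NM
Delta: 249.2 NM
Foxtrot: 201.2 NM
Bravo: 187.9 NM
Echo: 162.0 NM
The second-farthest is Charlie at 258.6 NM.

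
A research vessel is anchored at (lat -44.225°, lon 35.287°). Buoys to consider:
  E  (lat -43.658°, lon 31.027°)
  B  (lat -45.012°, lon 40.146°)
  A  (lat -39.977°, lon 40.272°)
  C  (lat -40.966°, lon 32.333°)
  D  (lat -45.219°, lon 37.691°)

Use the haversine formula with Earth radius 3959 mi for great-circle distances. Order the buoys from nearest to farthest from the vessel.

Distance from the vessel at (lat -44.225°, lon 35.287°) to each:
D (lat -45.219°, lon 37.691°): 136.5 mi
E (lat -43.658°, lon 31.027°): 215.5 mi
B (lat -45.012°, lon 40.146°): 245.1 mi
C (lat -40.966°, lon 32.333°): 270.7 mi
A (lat -39.977°, lon 40.272°): 389.0 mi

D, E, B, C, A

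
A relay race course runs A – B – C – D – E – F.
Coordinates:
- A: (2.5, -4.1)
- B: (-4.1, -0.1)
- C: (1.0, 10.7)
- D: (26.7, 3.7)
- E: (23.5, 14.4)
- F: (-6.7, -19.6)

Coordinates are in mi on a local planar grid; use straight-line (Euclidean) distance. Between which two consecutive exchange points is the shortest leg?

A–B

Leg distances:
A→B: 7.7 mi
B→C: 11.9 mi
C→D: 26.6 mi
D→E: 11.2 mi
E→F: 45.5 mi
The shortest leg is A–B at 7.7 mi.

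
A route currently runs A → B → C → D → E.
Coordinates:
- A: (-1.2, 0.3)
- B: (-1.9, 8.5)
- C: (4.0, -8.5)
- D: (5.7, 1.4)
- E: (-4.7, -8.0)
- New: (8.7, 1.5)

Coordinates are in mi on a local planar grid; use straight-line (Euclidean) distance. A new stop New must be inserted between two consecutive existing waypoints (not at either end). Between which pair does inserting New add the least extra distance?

Added distance for inserting New between each consecutive pair:
A–B: 14.4 mi
B–C: 5.8 mi
C–D: 4.0 mi
D–E: 5.4 mi
Smallest added distance is 4.0 mi, inserting between C and D.

between C and D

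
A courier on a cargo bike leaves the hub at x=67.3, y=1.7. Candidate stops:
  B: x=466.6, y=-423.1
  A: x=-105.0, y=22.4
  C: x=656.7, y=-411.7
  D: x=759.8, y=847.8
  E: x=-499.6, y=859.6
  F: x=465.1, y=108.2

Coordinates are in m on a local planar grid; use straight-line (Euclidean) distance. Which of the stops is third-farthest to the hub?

C

Distance to each, sorted:
D: 1093.4 m
E: 1028.3 m
C: 719.9 m
B: 583.0 m
F: 411.8 m
A: 173.5 m
The third-farthest is C at 719.9 m.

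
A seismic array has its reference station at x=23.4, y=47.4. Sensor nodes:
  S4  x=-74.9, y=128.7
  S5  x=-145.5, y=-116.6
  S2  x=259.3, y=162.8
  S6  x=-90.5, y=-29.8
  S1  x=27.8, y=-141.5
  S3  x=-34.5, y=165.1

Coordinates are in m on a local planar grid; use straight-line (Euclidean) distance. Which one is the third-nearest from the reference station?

S6

Distance to each, sorted:
S4: 127.6 m
S3: 131.2 m
S6: 137.6 m
S1: 189.0 m
S5: 235.4 m
S2: 262.6 m
The third-nearest is S6 at 137.6 m.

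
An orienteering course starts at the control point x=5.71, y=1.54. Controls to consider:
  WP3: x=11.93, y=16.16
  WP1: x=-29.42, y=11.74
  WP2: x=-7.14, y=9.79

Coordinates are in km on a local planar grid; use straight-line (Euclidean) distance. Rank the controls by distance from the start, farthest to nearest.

Computing each straight-line distance from x=5.71, y=1.54:
WP1 x=-29.42, y=11.74: 36.6 km
WP3 x=11.93, y=16.16: 15.9 km
WP2 x=-7.14, y=9.79: 15.3 km

WP1, WP3, WP2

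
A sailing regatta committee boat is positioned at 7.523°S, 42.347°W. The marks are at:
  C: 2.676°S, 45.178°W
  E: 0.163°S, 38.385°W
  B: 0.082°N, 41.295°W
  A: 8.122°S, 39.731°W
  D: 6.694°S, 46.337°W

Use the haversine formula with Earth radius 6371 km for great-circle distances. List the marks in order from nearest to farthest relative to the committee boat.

A, D, C, B, E

Computing each great-circle distance from 7.523°S, 42.347°W:
A 8.122°S, 39.731°W: 295.8 km
D 6.694°S, 46.337°W: 449.8 km
C 2.676°S, 45.178°W: 623.5 km
B 0.082°N, 41.295°W: 853.6 km
E 0.163°S, 38.385°W: 928.8 km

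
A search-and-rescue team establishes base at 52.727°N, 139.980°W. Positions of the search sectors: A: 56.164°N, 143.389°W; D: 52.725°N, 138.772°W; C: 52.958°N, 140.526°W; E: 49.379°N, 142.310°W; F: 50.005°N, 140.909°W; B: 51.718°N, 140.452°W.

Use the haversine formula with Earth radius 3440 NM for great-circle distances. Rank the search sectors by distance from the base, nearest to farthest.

C, D, B, F, E, A

Distance from the base at 52.727°N, 139.980°W to each:
C 52.958°N, 140.526°W: 24.2 NM
D 52.725°N, 138.772°W: 43.9 NM
B 51.718°N, 140.452°W: 63.0 NM
F 50.005°N, 140.909°W: 167.1 NM
E 49.379°N, 142.310°W: 219.4 NM
A 56.164°N, 143.389°W: 238.1 NM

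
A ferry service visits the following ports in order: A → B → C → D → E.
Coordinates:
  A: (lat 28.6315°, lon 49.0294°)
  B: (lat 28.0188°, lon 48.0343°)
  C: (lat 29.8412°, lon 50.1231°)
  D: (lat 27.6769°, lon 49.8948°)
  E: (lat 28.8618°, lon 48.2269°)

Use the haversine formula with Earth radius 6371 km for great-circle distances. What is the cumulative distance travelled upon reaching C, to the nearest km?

406 km

Leg distances:
A→B: 118.9 km  (cumulative 118.9 km)
B→C: 287.0 km  (cumulative 405.9 km)
Cumulative distance at C ≈ 406 km.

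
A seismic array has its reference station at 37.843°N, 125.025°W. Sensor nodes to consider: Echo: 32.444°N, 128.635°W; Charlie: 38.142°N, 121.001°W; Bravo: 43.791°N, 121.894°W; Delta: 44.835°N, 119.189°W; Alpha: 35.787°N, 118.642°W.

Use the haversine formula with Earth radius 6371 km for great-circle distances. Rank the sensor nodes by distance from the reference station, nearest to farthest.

Charlie, Alpha, Echo, Bravo, Delta

Computing each great-circle distance from 37.843°N, 125.025°W:
Charlie 38.142°N, 121.001°W: 354.2 km
Alpha 35.787°N, 118.642°W: 612.3 km
Echo 32.444°N, 128.635°W: 684.1 km
Bravo 43.791°N, 121.894°W: 711.8 km
Delta 44.835°N, 119.189°W: 916.9 km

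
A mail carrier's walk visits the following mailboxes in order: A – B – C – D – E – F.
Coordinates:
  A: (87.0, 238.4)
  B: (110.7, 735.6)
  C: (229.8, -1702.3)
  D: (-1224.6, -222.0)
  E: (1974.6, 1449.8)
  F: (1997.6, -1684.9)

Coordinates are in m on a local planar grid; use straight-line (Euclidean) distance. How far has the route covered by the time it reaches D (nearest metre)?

Leg distances:
A→B: 497.8 m  (cumulative 497.8 m)
B→C: 2440.8 m  (cumulative 2938.6 m)
C→D: 2075.2 m  (cumulative 5013.8 m)
Cumulative distance at D ≈ 5014 m.

5014 m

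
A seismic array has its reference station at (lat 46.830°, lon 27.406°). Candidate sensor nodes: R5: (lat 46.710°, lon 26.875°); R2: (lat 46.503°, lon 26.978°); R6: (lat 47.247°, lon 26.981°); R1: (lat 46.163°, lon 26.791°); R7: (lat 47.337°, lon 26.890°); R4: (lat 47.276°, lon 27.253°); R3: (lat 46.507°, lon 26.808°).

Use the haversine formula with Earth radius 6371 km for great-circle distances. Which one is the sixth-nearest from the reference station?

R7

Distances from the reference station ((lat 46.830°, lon 27.406°)):
R5: 42.6 km
R2: 48.9 km
R4: 50.9 km
R6: 56.5 km
R3: 58.1 km
R7: 68.6 km
R1: 87.8 km
The sixth-nearest is R7 at 68.6 km.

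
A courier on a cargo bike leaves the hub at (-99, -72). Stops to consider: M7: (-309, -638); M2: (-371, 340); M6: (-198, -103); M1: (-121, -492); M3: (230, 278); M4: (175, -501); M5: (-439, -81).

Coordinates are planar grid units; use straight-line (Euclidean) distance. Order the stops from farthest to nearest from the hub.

Distances from the hub:
M7 (-309, -638): 603.7
M4 (175, -501): 509.0
M2 (-371, 340): 493.7
M3 (230, 278): 480.4
M1 (-121, -492): 420.6
M5 (-439, -81): 340.1
M6 (-198, -103): 103.7

M7, M4, M2, M3, M1, M5, M6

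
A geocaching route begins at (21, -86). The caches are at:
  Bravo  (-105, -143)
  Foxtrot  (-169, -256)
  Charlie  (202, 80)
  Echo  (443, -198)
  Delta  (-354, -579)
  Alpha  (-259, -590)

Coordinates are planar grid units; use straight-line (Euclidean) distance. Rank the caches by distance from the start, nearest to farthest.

Distances from the start:
Bravo (-105, -143): 138.3
Charlie (202, 80): 245.6
Foxtrot (-169, -256): 255.0
Echo (443, -198): 436.6
Alpha (-259, -590): 576.6
Delta (-354, -579): 619.4

Bravo, Charlie, Foxtrot, Echo, Alpha, Delta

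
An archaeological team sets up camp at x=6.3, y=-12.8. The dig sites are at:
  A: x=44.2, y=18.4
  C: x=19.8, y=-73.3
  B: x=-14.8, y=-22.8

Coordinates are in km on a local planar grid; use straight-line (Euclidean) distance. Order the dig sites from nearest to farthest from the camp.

B, A, C

Computing each straight-line distance from x=6.3, y=-12.8:
B x=-14.8, y=-22.8: 23.3 km
A x=44.2, y=18.4: 49.1 km
C x=19.8, y=-73.3: 62.0 km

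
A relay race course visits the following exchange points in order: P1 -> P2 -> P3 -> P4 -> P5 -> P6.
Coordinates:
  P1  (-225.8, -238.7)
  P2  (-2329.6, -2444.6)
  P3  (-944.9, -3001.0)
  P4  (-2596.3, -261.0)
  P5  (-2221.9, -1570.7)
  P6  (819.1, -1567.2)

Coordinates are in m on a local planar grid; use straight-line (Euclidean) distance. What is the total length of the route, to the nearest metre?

Leg distances:
P1→P2: 3048.3 m  (cumulative 3048.3 m)
P2→P3: 1492.3 m  (cumulative 4540.6 m)
P3→P4: 3199.2 m  (cumulative 7739.8 m)
P4→P5: 1362.2 m  (cumulative 9101.9 m)
P5→P6: 3041.0 m  (cumulative 12142.9 m)
Total route length ≈ 12143 m.

12143 m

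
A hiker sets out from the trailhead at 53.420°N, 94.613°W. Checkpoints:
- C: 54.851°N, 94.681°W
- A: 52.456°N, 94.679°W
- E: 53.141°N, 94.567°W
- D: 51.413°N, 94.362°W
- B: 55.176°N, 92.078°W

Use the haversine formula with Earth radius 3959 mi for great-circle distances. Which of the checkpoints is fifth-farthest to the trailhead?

E

Distance to each, sorted:
B: 158.6 mi
D: 139.1 mi
C: 98.9 mi
A: 66.7 mi
E: 19.4 mi
The fifth-farthest is E at 19.4 mi.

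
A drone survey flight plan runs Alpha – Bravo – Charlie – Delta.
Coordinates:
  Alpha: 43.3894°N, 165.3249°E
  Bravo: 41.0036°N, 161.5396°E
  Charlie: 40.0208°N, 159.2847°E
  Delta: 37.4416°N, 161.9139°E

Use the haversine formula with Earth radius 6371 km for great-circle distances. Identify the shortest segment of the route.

Bravo–Charlie

Leg distances:
Alpha→Bravo: 409.3 km
Bravo→Charlie: 219.7 km
Charlie→Delta: 366.4 km
The shortest leg is Bravo–Charlie at 219.7 km.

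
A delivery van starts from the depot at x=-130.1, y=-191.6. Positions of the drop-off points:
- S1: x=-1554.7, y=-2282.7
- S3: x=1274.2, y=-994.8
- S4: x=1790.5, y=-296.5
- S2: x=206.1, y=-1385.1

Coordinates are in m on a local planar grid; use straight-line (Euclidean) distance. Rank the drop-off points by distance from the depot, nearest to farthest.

S2, S3, S4, S1

Distances from the depot:
S2 x=206.1, y=-1385.1: 1239.9 m
S3 x=1274.2, y=-994.8: 1617.8 m
S4 x=1790.5, y=-296.5: 1923.5 m
S1 x=-1554.7, y=-2282.7: 2530.3 m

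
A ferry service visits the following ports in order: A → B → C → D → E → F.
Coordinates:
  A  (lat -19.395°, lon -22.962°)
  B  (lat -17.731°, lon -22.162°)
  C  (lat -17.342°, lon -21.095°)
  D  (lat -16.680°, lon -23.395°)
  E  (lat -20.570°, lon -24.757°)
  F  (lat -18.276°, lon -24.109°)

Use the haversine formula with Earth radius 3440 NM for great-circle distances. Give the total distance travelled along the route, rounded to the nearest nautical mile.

Leg distances:
A→B: 109.8 NM  (cumulative 109.8 NM)
B→C: 65.4 NM  (cumulative 175.2 NM)
C→D: 137.9 NM  (cumulative 313.1 NM)
D→E: 246.1 NM  (cumulative 559.2 NM)
E→F: 142.5 NM  (cumulative 701.7 NM)
Total route length ≈ 702 NM.

702 NM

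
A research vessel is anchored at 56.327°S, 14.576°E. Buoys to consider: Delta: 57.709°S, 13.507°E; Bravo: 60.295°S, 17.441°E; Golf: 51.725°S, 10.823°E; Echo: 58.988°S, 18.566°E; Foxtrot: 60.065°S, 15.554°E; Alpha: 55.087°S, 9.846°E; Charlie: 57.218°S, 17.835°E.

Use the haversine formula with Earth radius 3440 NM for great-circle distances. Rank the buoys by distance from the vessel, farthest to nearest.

Golf, Bravo, Foxtrot, Echo, Alpha, Charlie, Delta

Computing each great-circle distance from 56.327°S, 14.576°E:
Golf 51.725°S, 10.823°E: 306.3 NM
Bravo 60.295°S, 17.441°E: 254.7 NM
Foxtrot 60.065°S, 15.554°E: 226.5 NM
Echo 58.988°S, 18.566°E: 204.7 NM
Alpha 55.087°S, 9.846°E: 176.4 NM
Charlie 57.218°S, 17.835°E: 119.8 NM
Delta 57.709°S, 13.507°E: 90.0 NM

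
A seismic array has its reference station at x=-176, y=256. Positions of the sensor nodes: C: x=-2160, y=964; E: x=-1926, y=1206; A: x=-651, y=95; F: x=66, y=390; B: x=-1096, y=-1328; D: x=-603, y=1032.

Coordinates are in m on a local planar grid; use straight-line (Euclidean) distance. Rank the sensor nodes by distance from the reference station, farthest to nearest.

C, E, B, D, A, F

Distances from the reference station:
C x=-2160, y=964: 2106.5 m
E x=-1926, y=1206: 1991.2 m
B x=-1096, y=-1328: 1831.8 m
D x=-603, y=1032: 885.7 m
A x=-651, y=95: 501.5 m
F x=66, y=390: 276.6 m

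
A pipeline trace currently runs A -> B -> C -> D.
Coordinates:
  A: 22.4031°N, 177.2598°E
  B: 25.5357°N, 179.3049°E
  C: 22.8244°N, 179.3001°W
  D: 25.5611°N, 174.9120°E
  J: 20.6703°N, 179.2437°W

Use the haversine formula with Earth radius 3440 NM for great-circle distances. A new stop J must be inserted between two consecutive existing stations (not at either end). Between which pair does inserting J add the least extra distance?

Added distance for inserting J between each consecutive pair:
A–B: 305.2 NM
B–C: 252.5 NM
C–D: 208.6 NM
Smallest added distance is 208.6 NM, inserting between C and D.

between C and D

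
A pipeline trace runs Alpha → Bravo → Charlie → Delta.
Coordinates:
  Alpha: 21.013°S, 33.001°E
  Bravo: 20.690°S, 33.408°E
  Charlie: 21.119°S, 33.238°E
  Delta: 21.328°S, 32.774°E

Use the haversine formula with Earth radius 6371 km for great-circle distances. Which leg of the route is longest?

Alpha–Bravo

Leg distances:
Alpha→Bravo: 55.5 km
Bravo→Charlie: 50.9 km
Charlie→Delta: 53.4 km
The longest leg is Alpha–Bravo at 55.5 km.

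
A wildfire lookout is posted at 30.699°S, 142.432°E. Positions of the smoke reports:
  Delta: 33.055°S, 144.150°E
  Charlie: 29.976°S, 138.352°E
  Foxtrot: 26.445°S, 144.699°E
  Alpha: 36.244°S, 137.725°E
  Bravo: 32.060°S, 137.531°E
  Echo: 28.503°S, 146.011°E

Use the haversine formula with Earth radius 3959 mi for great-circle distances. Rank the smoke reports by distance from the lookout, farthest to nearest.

Distances from the lookout:
Alpha 36.244°S, 137.725°E: 469.3 mi
Foxtrot 26.445°S, 144.699°E: 324.5 mi
Bravo 32.060°S, 137.531°E: 304.0 mi
Echo 28.503°S, 146.011°E: 263.1 mi
Charlie 29.976°S, 138.352°E: 248.4 mi
Delta 33.055°S, 144.150°E: 191.5 mi

Alpha, Foxtrot, Bravo, Echo, Charlie, Delta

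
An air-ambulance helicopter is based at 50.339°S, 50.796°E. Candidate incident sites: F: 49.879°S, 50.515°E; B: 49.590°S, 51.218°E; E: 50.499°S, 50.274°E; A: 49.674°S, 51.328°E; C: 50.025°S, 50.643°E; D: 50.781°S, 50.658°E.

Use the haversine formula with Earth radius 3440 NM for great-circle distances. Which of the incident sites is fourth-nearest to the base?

Distance to each, sorted:
C: 19.7 NM
E: 22.2 NM
D: 27.1 NM
F: 29.7 NM
A: 44.9 NM
B: 47.8 NM
The fourth-nearest is F at 29.7 NM.

F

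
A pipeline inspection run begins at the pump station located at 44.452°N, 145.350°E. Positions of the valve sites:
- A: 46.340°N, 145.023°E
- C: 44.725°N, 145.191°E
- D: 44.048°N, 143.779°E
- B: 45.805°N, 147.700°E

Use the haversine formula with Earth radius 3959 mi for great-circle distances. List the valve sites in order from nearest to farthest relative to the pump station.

C, D, A, B

Distances from the pump station:
C 44.725°N, 145.191°E: 20.4 mi
D 44.048°N, 143.779°E: 82.6 mi
A 46.340°N, 145.023°E: 131.4 mi
B 45.805°N, 147.700°E: 147.9 mi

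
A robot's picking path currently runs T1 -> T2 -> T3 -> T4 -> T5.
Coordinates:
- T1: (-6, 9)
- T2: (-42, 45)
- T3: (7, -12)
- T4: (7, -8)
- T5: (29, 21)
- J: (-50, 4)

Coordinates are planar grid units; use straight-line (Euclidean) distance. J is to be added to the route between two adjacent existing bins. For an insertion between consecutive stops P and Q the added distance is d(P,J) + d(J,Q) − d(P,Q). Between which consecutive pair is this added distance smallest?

between T2 and T3

Added distance for inserting J between each consecutive pair:
T1–T2: 35.1
T2–T3: 25.8
T3–T4: 113.5
T4–T5: 102.7
Smallest added distance is 25.8, inserting between T2 and T3.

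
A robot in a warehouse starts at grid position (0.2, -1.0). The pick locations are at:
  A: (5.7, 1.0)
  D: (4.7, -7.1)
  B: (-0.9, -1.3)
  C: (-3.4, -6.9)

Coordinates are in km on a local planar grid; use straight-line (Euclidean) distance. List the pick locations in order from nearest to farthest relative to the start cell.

Computing each straight-line distance from (0.2, -1.0):
B (-0.9, -1.3): 1.1 km
A (5.7, 1.0): 5.9 km
C (-3.4, -6.9): 6.9 km
D (4.7, -7.1): 7.6 km

B, A, C, D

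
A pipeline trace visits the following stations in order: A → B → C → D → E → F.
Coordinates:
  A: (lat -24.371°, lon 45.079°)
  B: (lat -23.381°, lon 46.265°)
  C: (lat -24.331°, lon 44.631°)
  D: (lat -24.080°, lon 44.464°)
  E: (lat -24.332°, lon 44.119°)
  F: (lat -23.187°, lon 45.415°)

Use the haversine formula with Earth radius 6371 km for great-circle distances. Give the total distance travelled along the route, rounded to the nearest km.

Leg distances:
A→B: 163.3 km  (cumulative 163.3 km)
B→C: 196.9 km  (cumulative 360.2 km)
C→D: 32.6 km  (cumulative 392.8 km)
D→E: 44.8 km  (cumulative 437.7 km)
E→F: 183.3 km  (cumulative 621.0 km)
Total route length ≈ 621 km.

621 km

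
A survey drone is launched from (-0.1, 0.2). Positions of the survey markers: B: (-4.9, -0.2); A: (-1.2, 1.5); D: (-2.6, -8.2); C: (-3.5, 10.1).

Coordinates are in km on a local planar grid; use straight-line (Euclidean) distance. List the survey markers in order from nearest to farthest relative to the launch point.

A, B, D, C

Distance from the launch point at (-0.1, 0.2) to each:
A (-1.2, 1.5): 1.7 km
B (-4.9, -0.2): 4.8 km
D (-2.6, -8.2): 8.8 km
C (-3.5, 10.1): 10.5 km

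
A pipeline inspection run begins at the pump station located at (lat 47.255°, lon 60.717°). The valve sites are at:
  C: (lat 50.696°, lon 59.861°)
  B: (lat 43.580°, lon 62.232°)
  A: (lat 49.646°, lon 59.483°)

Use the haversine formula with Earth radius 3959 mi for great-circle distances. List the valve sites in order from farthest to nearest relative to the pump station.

B, C, A

Distances from the pump station:
B (lat 43.580°, lon 62.232°): 264.3 mi
C (lat 50.696°, lon 59.861°): 240.9 mi
A (lat 49.646°, lon 59.483°): 174.6 mi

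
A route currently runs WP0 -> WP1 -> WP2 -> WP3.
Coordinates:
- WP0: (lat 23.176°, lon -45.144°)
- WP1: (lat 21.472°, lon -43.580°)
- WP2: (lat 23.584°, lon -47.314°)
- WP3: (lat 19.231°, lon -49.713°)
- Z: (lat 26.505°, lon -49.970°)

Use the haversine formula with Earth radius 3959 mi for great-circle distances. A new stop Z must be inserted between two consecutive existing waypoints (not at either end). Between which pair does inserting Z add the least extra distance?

between WP2 and WP3

Added distance for inserting Z between each consecutive pair:
WP0–WP1: 758.0 mi
WP1–WP2: 514.5 mi
WP2–WP3: 426.3 mi
Smallest added distance is 426.3 mi, inserting between WP2 and WP3.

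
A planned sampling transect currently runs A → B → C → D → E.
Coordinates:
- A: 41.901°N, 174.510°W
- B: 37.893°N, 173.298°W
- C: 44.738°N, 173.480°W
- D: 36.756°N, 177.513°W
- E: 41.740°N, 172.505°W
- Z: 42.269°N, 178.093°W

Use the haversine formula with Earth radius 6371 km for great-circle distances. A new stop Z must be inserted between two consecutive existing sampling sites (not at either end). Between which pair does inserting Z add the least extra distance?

Added distance for inserting Z between each consecutive pair:
A–B: 475.7 km
B–C: 335.7 km
C–D: 127.3 km
D–E: 378.5 km
Smallest added distance is 127.3 km, inserting between C and D.

between C and D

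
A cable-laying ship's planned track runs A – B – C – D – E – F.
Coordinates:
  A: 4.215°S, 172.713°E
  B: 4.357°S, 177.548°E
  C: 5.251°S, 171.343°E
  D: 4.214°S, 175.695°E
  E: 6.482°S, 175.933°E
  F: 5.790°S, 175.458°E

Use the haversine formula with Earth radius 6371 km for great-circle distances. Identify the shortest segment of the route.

E–F

Leg distances:
A→B: 536.4 km
B→C: 694.7 km
C→D: 495.9 km
D→E: 253.6 km
E→F: 93.2 km
The shortest leg is E–F at 93.2 km.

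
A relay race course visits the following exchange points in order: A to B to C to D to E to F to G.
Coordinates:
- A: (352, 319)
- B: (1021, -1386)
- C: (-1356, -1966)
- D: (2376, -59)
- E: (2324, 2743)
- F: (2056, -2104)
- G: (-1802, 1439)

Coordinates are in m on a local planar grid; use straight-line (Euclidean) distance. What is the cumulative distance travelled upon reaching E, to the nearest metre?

11272 m

Leg distances:
A→B: 1831.6 m  (cumulative 1831.6 m)
B→C: 2446.7 m  (cumulative 4278.3 m)
C→D: 4191.0 m  (cumulative 8469.3 m)
D→E: 2802.5 m  (cumulative 11271.8 m)
Cumulative distance at E ≈ 11272 m.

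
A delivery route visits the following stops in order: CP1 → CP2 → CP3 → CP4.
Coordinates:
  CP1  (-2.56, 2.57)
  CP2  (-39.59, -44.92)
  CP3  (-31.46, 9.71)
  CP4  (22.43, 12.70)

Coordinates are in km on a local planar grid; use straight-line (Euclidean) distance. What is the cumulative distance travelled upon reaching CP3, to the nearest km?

115 km

Leg distances:
CP1→CP2: 60.2 km  (cumulative 60.2 km)
CP2→CP3: 55.2 km  (cumulative 115.5 km)
Cumulative distance at CP3 ≈ 115 km.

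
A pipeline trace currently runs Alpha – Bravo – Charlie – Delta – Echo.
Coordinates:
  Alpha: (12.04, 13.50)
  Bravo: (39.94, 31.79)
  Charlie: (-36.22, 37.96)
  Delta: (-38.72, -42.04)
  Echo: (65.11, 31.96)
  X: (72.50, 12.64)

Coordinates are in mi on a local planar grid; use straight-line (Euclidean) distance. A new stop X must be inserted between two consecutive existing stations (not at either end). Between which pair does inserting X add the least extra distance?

between Delta and Echo

Added distance for inserting X between each consecutive pair:
Alpha–Bravo: 64.9 mi
Bravo–Charlie: 73.0 mi
Charlie–Delta: 155.5 mi
Delta–Echo: 17.1 mi
Smallest added distance is 17.1 mi, inserting between Delta and Echo.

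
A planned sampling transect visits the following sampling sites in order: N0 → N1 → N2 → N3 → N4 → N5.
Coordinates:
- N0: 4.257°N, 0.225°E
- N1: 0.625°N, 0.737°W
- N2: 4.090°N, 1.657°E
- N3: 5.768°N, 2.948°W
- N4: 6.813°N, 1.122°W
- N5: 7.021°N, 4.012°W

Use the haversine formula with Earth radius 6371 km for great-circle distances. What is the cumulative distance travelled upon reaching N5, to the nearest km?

1982 km

Leg distances:
N0→N1: 417.8 km  (cumulative 417.8 km)
N1→N2: 468.2 km  (cumulative 885.9 km)
N2→N3: 543.2 km  (cumulative 1429.1 km)
N3→N4: 232.9 km  (cumulative 1662.0 km)
N4→N5: 319.9 km  (cumulative 1981.8 km)
Cumulative distance at N5 ≈ 1982 km.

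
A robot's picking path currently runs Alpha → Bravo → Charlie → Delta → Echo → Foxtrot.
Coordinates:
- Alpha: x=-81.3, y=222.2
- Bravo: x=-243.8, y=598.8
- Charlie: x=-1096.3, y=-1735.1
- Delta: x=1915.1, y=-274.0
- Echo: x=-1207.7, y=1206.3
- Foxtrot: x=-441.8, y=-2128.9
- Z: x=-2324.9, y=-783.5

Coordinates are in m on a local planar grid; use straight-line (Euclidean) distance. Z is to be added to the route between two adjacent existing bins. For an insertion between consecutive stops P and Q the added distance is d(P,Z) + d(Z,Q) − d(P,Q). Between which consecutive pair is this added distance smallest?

between Echo and Foxtrot

Added distance for inserting Z between each consecutive pair:
Alpha–Bravo: 4546.9 m
Bravo–Charlie: 1567.7 m
Charlie–Delta: 2477.4 m
Delta–Echo: 3096.6 m
Echo–Foxtrot: 1174.3 m
Smallest added distance is 1174.3 m, inserting between Echo and Foxtrot.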